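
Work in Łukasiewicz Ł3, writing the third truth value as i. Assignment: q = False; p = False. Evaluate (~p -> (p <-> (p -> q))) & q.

~p = ~False = True
p -> q = False -> False = True
p <-> (p -> q) = False <-> True = False
~p -> (p <-> (p -> q)) = True -> False = False
(~p -> (p <-> (p -> q))) & q = False & False = False

False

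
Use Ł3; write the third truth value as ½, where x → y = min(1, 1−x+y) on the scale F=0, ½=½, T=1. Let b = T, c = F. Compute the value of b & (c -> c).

T

c -> c = F -> F = T
b & (c -> c) = T & T = T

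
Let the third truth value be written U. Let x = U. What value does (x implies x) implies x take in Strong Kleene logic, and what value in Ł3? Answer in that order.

In Strong Kleene logic: x implies x = U implies U = U  [not U or U]
(x implies x) implies x = U implies U = U
In Ł3: x implies x = U implies U = ⊤  [min(1, 1−½+½)]
(x implies x) implies x = ⊤ implies U = U

U; U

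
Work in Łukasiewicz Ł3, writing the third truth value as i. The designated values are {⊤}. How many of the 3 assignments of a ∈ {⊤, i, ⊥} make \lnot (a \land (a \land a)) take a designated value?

a=⊤: ⊥ ·
a=i: i ·
a=⊥: ⊤ ✓

1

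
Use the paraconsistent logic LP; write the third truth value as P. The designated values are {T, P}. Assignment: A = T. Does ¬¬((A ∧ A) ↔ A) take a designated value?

A ∧ A = T ∧ T = T
(A ∧ A) ↔ A = T ↔ T = T
¬((A ∧ A) ↔ A) = ¬T = F
¬¬((A ∧ A) ↔ A) = ¬F = T
T ∈ {T, P}.

Yes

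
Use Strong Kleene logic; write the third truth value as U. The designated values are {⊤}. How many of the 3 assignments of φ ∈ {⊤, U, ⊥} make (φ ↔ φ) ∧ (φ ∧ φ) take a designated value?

1

φ=⊤: ⊤ ✓
φ=U: U ·
φ=⊥: ⊥ ·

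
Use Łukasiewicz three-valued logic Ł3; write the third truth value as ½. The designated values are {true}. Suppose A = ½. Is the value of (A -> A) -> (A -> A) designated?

A -> A = ½ -> ½ = true  [min(1, 1−½+½)]
A -> A = ½ -> ½ = true
(A -> A) -> (A -> A) = true -> true = true
true ∈ {true}.

Yes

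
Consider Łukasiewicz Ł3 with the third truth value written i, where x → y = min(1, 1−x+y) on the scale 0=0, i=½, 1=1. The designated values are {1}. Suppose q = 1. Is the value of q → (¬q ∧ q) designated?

¬q = ¬1 = 0
¬q ∧ q = 0 ∧ 1 = 0
q → (¬q ∧ q) = 1 → 0 = 0
0 ∉ {1}.

No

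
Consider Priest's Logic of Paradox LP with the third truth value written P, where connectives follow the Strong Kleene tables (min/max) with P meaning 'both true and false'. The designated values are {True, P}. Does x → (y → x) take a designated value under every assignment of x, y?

Every assignment of x, y over {True, P, False} gives a value in {True, P}.
In particular, with x=P, y=P: x → (y → x) = P.

Yes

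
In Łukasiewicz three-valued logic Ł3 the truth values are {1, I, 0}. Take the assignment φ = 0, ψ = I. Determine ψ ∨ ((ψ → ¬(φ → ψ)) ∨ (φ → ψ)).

φ → ψ = 0 → I = 1  [min(1, 1−0+½)]
¬(φ → ψ) = ¬1 = 0
ψ → ¬(φ → ψ) = I → 0 = I
φ → ψ = 0 → I = 1
(ψ → ¬(φ → ψ)) ∨ (φ → ψ) = I ∨ 1 = 1
ψ ∨ ((ψ → ¬(φ → ψ)) ∨ (φ → ψ)) = I ∨ 1 = 1

1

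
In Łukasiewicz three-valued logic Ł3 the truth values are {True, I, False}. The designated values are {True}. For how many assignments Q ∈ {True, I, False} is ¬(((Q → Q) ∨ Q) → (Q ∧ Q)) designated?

Q=True: False ·
Q=I: I ·
Q=False: True ✓

1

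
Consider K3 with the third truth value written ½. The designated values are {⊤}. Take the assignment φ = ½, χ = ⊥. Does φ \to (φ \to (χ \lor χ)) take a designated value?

No

χ \lor χ = ⊥ \lor ⊥ = ⊥
φ \to (χ \lor χ) = ½ \to ⊥ = ½  [\lnot ½ \lor ⊥]
φ \to (φ \to (χ \lor χ)) = ½ \to ½ = ½
½ ∉ {⊤}.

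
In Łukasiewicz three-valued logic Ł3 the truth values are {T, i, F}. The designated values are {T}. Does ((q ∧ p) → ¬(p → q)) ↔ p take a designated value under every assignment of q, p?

No

Countermodel: q=T, p=T gives F, which is not designated.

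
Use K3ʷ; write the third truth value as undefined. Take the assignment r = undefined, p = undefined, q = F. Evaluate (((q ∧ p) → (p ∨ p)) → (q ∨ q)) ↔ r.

undefined

q ∧ p = F ∧ undefined = undefined
p ∨ p = undefined ∨ undefined = undefined
(q ∧ p) → (p ∨ p) = undefined → undefined = undefined  [any arg is the third value ⇒ result is the third value]
q ∨ q = F ∨ F = F
((q ∧ p) → (p ∨ p)) → (q ∨ q) = undefined → F = undefined
(((q ∧ p) → (p ∨ p)) → (q ∨ q)) ↔ r = undefined ↔ undefined = undefined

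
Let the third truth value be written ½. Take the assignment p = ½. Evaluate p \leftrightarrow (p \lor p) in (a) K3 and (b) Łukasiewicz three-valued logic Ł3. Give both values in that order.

In K3: p \lor p = ½ \lor ½ = ½
p \leftrightarrow (p \lor p) = ½ \leftrightarrow ½ = ½
In Łukasiewicz three-valued logic Ł3: p \lor p = ½ \lor ½ = ½
p \leftrightarrow (p \lor p) = ½ \leftrightarrow ½ = ⊤  [1 − |½−½|]
They differ because K3 and Łukasiewicz three-valued logic Ł3 treat ½ differently under implication.

½; ⊤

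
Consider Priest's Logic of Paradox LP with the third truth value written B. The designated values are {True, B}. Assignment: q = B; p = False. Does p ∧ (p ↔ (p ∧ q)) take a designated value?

No

p ∧ q = False ∧ B = False
p ↔ (p ∧ q) = False ↔ False = True
p ∧ (p ↔ (p ∧ q)) = False ∧ True = False
False ∉ {True, B}.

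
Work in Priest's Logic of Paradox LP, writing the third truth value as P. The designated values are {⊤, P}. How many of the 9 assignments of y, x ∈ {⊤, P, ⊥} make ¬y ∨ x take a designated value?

Of the 9 assignments, 8 give a value in {⊤, P}.

8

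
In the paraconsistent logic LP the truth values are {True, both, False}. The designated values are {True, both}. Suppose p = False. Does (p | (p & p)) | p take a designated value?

p & p = False & False = False
p | (p & p) = False | False = False
(p | (p & p)) | p = False | False = False
False ∉ {True, both}.

No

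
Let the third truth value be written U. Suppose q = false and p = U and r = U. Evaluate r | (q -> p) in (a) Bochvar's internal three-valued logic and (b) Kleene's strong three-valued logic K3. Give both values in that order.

In Bochvar's internal three-valued logic: q -> p = false -> U = U  [any arg is the third value ⇒ result is the third value]
r | (q -> p) = U | U = U
In Kleene's strong three-valued logic K3: q -> p = false -> U = true  [~false | U]
r | (q -> p) = U | true = true
They differ because Bochvar's internal three-valued logic and Kleene's strong three-valued logic K3 treat U differently under the binary connectives.

U; true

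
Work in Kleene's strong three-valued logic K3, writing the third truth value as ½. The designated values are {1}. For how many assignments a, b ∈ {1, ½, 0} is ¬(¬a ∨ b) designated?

1

Designated under: (a=1, b=0).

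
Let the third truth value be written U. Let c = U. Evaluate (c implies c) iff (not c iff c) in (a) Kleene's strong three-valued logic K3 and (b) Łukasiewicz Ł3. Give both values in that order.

U; T

In Kleene's strong three-valued logic K3: c implies c = U implies U = U  [not U or U]
not c = not U = U
not c iff c = U iff U = U
(c implies c) iff (not c iff c) = U iff U = U
In Łukasiewicz Ł3: c implies c = U implies U = T  [min(1, 1−½+½)]
not c = not U = U
not c iff c = U iff U = T
(c implies c) iff (not c iff c) = T iff T = T
They differ because Kleene's strong three-valued logic K3 and Łukasiewicz Ł3 treat U differently under implication.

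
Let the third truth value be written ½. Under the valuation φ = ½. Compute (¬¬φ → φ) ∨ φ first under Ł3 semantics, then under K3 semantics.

In Ł3: ¬φ = ¬½ = ½
¬¬φ = ¬½ = ½
¬¬φ → φ = ½ → ½ = true
(¬¬φ → φ) ∨ φ = true ∨ ½ = true
In K3: ¬φ = ¬½ = ½
¬¬φ = ¬½ = ½
¬¬φ → φ = ½ → ½ = ½  [¬½ ∨ ½]
(¬¬φ → φ) ∨ φ = ½ ∨ ½ = ½
They differ because Ł3 and K3 treat ½ differently under implication.

true; ½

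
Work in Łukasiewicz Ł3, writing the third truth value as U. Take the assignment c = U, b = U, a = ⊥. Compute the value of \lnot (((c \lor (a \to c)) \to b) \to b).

⊥

a \to c = ⊥ \to U = ⊤
c \lor (a \to c) = U \lor ⊤ = ⊤
(c \lor (a \to c)) \to b = ⊤ \to U = U
((c \lor (a \to c)) \to b) \to b = U \to U = ⊤
\lnot (((c \lor (a \to c)) \to b) \to b) = \lnot ⊤ = ⊥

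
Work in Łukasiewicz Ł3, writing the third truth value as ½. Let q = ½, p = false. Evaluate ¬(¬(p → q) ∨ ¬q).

p → q = false → ½ = true  [min(1, 1−0+½)]
¬(p → q) = ¬true = false
¬q = ¬½ = ½
¬(p → q) ∨ ¬q = false ∨ ½ = ½
¬(¬(p → q) ∨ ¬q) = ¬½ = ½

½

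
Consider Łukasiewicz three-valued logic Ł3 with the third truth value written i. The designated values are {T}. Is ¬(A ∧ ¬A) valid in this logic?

Countermodel: A=i gives i, which is not designated.

No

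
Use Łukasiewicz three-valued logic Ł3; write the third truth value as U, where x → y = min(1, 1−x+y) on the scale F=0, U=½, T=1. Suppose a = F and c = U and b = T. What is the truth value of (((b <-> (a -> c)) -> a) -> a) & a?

a -> c = F -> U = T  [min(1, 1−0+½)]
b <-> (a -> c) = T <-> T = T
(b <-> (a -> c)) -> a = T -> F = F
((b <-> (a -> c)) -> a) -> a = F -> F = T
(((b <-> (a -> c)) -> a) -> a) & a = T & F = F

F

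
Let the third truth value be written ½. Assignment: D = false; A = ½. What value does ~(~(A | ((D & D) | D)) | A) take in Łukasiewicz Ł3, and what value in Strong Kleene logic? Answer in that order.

½; ½

In Łukasiewicz Ł3: D & D = false & false = false
(D & D) | D = false | false = false
A | ((D & D) | D) = ½ | false = ½
~(A | ((D & D) | D)) = ~½ = ½
~(A | ((D & D) | D)) | A = ½ | ½ = ½
~(~(A | ((D & D) | D)) | A) = ~½ = ½
In Strong Kleene logic: D & D = false & false = false
(D & D) | D = false | false = false
A | ((D & D) | D) = ½ | false = ½
~(A | ((D & D) | D)) = ~½ = ½
~(A | ((D & D) | D)) | A = ½ | ½ = ½
~(~(A | ((D & D) | D)) | A) = ~½ = ½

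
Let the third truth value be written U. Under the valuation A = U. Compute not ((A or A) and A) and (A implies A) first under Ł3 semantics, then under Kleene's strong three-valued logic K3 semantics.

In Ł3: A or A = U or U = U
(A or A) and A = U and U = U
not ((A or A) and A) = not U = U
A implies A = U implies U = ⊤  [min(1, 1−½+½)]
not ((A or A) and A) and (A implies A) = U and ⊤ = U
In Kleene's strong three-valued logic K3: A or A = U or U = U
(A or A) and A = U and U = U
not ((A or A) and A) = not U = U
A implies A = U implies U = U  [not U or U]
not ((A or A) and A) and (A implies A) = U and U = U

U; U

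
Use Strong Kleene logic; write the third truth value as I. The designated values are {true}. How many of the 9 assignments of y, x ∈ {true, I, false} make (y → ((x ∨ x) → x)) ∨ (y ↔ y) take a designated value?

8

Of the 9 assignments, 8 give a value in {true}.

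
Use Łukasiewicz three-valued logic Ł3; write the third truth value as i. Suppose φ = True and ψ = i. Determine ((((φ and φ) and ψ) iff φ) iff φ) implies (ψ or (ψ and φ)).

True

φ and φ = True and True = True
(φ and φ) and ψ = True and i = i
((φ and φ) and ψ) iff φ = i iff True = i  [1 − |½−1|]
(((φ and φ) and ψ) iff φ) iff φ = i iff True = i
ψ and φ = i and True = i
ψ or (ψ and φ) = i or i = i
((((φ and φ) and ψ) iff φ) iff φ) implies (ψ or (ψ and φ)) = i implies i = True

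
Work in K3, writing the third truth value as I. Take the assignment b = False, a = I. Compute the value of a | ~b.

True

~b = ~False = True
a | ~b = I | True = True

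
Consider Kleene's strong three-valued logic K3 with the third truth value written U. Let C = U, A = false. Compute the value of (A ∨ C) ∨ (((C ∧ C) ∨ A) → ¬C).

A ∨ C = false ∨ U = U
C ∧ C = U ∧ U = U
(C ∧ C) ∨ A = U ∨ false = U
¬C = ¬U = U
((C ∧ C) ∨ A) → ¬C = U → U = U  [¬U ∨ U]
(A ∨ C) ∨ (((C ∧ C) ∨ A) → ¬C) = U ∨ U = U

U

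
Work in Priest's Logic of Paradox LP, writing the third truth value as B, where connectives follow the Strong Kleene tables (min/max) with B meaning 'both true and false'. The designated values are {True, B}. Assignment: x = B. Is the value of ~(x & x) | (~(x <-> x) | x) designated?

Yes

x & x = B & B = B
~(x & x) = ~B = B
x <-> x = B <-> B = B
~(x <-> x) = ~B = B
~(x <-> x) | x = B | B = B
~(x & x) | (~(x <-> x) | x) = B | B = B
B ∈ {True, B}.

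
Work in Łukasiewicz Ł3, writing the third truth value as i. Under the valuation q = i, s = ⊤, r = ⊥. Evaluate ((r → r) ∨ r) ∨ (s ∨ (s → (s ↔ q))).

r → r = ⊥ → ⊥ = ⊤
(r → r) ∨ r = ⊤ ∨ ⊥ = ⊤
s ↔ q = ⊤ ↔ i = i  [1 − |1−½|]
s → (s ↔ q) = ⊤ → i = i
s ∨ (s → (s ↔ q)) = ⊤ ∨ i = ⊤
((r → r) ∨ r) ∨ (s ∨ (s → (s ↔ q))) = ⊤ ∨ ⊤ = ⊤

⊤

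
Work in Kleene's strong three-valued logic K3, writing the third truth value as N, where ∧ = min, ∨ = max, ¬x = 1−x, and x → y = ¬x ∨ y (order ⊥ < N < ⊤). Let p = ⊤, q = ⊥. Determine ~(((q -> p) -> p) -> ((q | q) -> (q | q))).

⊥

q -> p = ⊥ -> ⊤ = ⊤
(q -> p) -> p = ⊤ -> ⊤ = ⊤
q | q = ⊥ | ⊥ = ⊥
q | q = ⊥ | ⊥ = ⊥
(q | q) -> (q | q) = ⊥ -> ⊥ = ⊤
((q -> p) -> p) -> ((q | q) -> (q | q)) = ⊤ -> ⊤ = ⊤
~(((q -> p) -> p) -> ((q | q) -> (q | q))) = ~⊤ = ⊥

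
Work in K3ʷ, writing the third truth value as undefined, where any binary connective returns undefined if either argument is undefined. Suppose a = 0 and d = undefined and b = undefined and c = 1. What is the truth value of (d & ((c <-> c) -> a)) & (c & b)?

c <-> c = 1 <-> 1 = 1
(c <-> c) -> a = 1 -> 0 = 0
d & ((c <-> c) -> a) = undefined & 0 = undefined
c & b = 1 & undefined = undefined
(d & ((c <-> c) -> a)) & (c & b) = undefined & undefined = undefined

undefined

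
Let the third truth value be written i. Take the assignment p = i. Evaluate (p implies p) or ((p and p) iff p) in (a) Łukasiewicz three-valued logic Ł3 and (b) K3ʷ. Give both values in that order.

In Łukasiewicz three-valued logic Ł3: p implies p = i implies i = true  [min(1, 1−½+½)]
p and p = i and i = i
(p and p) iff p = i iff i = true
(p implies p) or ((p and p) iff p) = true or true = true
In K3ʷ: p implies p = i implies i = i  [any arg is the third value ⇒ result is the third value]
p and p = i and i = i
(p and p) iff p = i iff i = i
(p implies p) or ((p and p) iff p) = i or i = i
They differ because Łukasiewicz three-valued logic Ł3 and K3ʷ treat i differently under the binary connectives.

true; i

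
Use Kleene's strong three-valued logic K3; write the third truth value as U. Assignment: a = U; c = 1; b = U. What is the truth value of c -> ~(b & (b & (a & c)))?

a & c = U & 1 = U
b & (a & c) = U & U = U
b & (b & (a & c)) = U & U = U
~(b & (b & (a & c))) = ~U = U
c -> ~(b & (b & (a & c))) = 1 -> U = U  [~1 | U]

U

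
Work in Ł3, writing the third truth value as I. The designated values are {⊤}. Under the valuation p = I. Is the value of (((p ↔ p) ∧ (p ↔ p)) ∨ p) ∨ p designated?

p ↔ p = I ↔ I = ⊤  [1 − |½−½|]
p ↔ p = I ↔ I = ⊤
(p ↔ p) ∧ (p ↔ p) = ⊤ ∧ ⊤ = ⊤
((p ↔ p) ∧ (p ↔ p)) ∨ p = ⊤ ∨ I = ⊤
(((p ↔ p) ∧ (p ↔ p)) ∨ p) ∨ p = ⊤ ∨ I = ⊤
⊤ ∈ {⊤}.

Yes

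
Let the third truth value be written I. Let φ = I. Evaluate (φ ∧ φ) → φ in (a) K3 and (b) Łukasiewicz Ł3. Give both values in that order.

In K3: φ ∧ φ = I ∧ I = I
(φ ∧ φ) → φ = I → I = I  [¬I ∨ I]
In Łukasiewicz Ł3: φ ∧ φ = I ∧ I = I
(φ ∧ φ) → φ = I → I = True  [min(1, 1−½+½)]
They differ because K3 and Łukasiewicz Ł3 treat I differently under implication.

I; True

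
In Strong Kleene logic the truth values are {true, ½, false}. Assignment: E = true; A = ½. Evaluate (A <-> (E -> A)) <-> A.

E -> A = true -> ½ = ½  [~true | ½]
A <-> (E -> A) = ½ <-> ½ = ½
(A <-> (E -> A)) <-> A = ½ <-> ½ = ½

½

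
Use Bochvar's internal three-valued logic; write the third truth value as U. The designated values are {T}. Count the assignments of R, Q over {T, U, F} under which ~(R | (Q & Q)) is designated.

Designated under: (R=F, Q=F).

1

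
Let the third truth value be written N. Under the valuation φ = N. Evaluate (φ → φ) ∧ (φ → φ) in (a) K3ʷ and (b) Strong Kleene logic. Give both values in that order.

N; N

In K3ʷ: φ → φ = N → N = N  [any arg is the third value ⇒ result is the third value]
φ → φ = N → N = N
(φ → φ) ∧ (φ → φ) = N ∧ N = N
In Strong Kleene logic: φ → φ = N → N = N  [¬N ∨ N]
φ → φ = N → N = N
(φ → φ) ∧ (φ → φ) = N ∧ N = N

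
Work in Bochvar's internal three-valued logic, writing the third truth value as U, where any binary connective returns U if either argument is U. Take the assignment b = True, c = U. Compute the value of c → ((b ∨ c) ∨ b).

b ∨ c = True ∨ U = U
(b ∨ c) ∨ b = U ∨ True = U
c → ((b ∨ c) ∨ b) = U → U = U

U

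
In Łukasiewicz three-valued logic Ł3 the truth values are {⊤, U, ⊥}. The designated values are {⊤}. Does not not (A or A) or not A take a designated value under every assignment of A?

No

Countermodel: A=U gives U, which is not designated.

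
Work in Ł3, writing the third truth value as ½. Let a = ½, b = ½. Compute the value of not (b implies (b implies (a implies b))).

false

a implies b = ½ implies ½ = true  [min(1, 1−½+½)]
b implies (a implies b) = ½ implies true = true
b implies (b implies (a implies b)) = ½ implies true = true
not (b implies (b implies (a implies b))) = not true = false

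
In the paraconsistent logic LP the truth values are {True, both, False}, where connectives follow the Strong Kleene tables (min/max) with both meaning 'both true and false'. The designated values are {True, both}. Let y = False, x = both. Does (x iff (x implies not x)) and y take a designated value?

No

not x = not both = both
x implies not x = both implies both = both
x iff (x implies not x) = both iff both = both
(x iff (x implies not x)) and y = both and False = False
False ∉ {True, both}.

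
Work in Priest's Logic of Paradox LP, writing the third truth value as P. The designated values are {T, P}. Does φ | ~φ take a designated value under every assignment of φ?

Yes

Every assignment of φ over {T, P, F} gives a value in {T, P}.
In particular, with φ=P: φ | ~φ = P.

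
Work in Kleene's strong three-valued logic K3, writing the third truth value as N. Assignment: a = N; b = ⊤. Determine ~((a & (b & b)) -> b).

b & b = ⊤ & ⊤ = ⊤
a & (b & b) = N & ⊤ = N
(a & (b & b)) -> b = N -> ⊤ = ⊤  [~N | ⊤]
~((a & (b & b)) -> b) = ~⊤ = ⊥

⊥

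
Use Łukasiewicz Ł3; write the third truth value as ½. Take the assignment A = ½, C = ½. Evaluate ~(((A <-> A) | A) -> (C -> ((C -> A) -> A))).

A <-> A = ½ <-> ½ = True
(A <-> A) | A = True | ½ = True
C -> A = ½ -> ½ = True
(C -> A) -> A = True -> ½ = ½
C -> ((C -> A) -> A) = ½ -> ½ = True
((A <-> A) | A) -> (C -> ((C -> A) -> A)) = True -> True = True
~(((A <-> A) | A) -> (C -> ((C -> A) -> A))) = ~True = False

False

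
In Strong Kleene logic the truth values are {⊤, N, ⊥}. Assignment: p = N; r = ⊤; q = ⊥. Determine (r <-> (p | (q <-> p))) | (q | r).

⊤

q <-> p = ⊥ <-> N = N
p | (q <-> p) = N | N = N
r <-> (p | (q <-> p)) = ⊤ <-> N = N
q | r = ⊥ | ⊤ = ⊤
(r <-> (p | (q <-> p))) | (q | r) = N | ⊤ = ⊤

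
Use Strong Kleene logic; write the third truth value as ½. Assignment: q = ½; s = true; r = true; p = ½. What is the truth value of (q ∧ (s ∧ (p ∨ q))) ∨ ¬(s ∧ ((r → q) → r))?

½

p ∨ q = ½ ∨ ½ = ½
s ∧ (p ∨ q) = true ∧ ½ = ½
q ∧ (s ∧ (p ∨ q)) = ½ ∧ ½ = ½
r → q = true → ½ = ½
(r → q) → r = ½ → true = true
s ∧ ((r → q) → r) = true ∧ true = true
¬(s ∧ ((r → q) → r)) = ¬true = false
(q ∧ (s ∧ (p ∨ q))) ∨ ¬(s ∧ ((r → q) → r)) = ½ ∨ false = ½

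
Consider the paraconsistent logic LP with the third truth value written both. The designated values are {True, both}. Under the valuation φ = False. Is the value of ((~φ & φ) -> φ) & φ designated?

~φ = ~False = True
~φ & φ = True & False = False
(~φ & φ) -> φ = False -> False = True
((~φ & φ) -> φ) & φ = True & False = False
False ∉ {True, both}.

No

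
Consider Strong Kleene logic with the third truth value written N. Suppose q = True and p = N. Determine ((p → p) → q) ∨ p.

p → p = N → N = N
(p → p) → q = N → True = True
((p → p) → q) ∨ p = True ∨ N = True

True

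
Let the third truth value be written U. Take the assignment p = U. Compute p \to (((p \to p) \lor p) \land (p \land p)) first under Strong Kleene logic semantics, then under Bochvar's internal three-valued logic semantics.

In Strong Kleene logic: p \to p = U \to U = U  [\lnot U \lor U]
(p \to p) \lor p = U \lor U = U
p \land p = U \land U = U
((p \to p) \lor p) \land (p \land p) = U \land U = U
p \to (((p \to p) \lor p) \land (p \land p)) = U \to U = U
In Bochvar's internal three-valued logic: p \to p = U \to U = U  [any arg is the third value ⇒ result is the third value]
(p \to p) \lor p = U \lor U = U
p \land p = U \land U = U
((p \to p) \lor p) \land (p \land p) = U \land U = U
p \to (((p \to p) \lor p) \land (p \land p)) = U \to U = U

U; U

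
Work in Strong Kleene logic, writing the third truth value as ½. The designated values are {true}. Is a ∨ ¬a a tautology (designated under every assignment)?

Countermodel: a=½ gives ½, which is not designated.

No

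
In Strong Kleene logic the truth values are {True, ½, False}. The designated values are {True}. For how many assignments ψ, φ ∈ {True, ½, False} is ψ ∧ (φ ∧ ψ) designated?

Designated under: (ψ=True, φ=True).

1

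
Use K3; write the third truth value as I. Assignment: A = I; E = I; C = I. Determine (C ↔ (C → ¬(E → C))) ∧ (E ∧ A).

E → C = I → I = I
¬(E → C) = ¬I = I
C → ¬(E → C) = I → I = I
C ↔ (C → ¬(E → C)) = I ↔ I = I
E ∧ A = I ∧ I = I
(C ↔ (C → ¬(E → C))) ∧ (E ∧ A) = I ∧ I = I

I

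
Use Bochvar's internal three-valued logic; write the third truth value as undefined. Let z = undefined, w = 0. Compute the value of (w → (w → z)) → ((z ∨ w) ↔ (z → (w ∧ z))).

undefined

w → z = 0 → undefined = undefined  [any arg is the third value ⇒ result is the third value]
w → (w → z) = 0 → undefined = undefined
z ∨ w = undefined ∨ 0 = undefined
w ∧ z = 0 ∧ undefined = undefined
z → (w ∧ z) = undefined → undefined = undefined
(z ∨ w) ↔ (z → (w ∧ z)) = undefined ↔ undefined = undefined
(w → (w → z)) → ((z ∨ w) ↔ (z → (w ∧ z))) = undefined → undefined = undefined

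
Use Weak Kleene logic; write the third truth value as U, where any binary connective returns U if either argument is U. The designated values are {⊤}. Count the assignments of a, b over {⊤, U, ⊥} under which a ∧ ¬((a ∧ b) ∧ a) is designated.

1

Designated under: (a=⊤, b=⊥).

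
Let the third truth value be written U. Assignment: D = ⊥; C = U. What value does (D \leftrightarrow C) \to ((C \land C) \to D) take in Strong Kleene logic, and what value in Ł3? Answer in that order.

In Strong Kleene logic: D \leftrightarrow C = ⊥ \leftrightarrow U = U
C \land C = U \land U = U
(C \land C) \to D = U \to ⊥ = U  [\lnot U \lor ⊥]
(D \leftrightarrow C) \to ((C \land C) \to D) = U \to U = U
In Ł3: D \leftrightarrow C = ⊥ \leftrightarrow U = U  [1 − |0−½|]
C \land C = U \land U = U
(C \land C) \to D = U \to ⊥ = U
(D \leftrightarrow C) \to ((C \land C) \to D) = U \to U = ⊤
They differ because Strong Kleene logic and Ł3 treat U differently under implication.

U; ⊤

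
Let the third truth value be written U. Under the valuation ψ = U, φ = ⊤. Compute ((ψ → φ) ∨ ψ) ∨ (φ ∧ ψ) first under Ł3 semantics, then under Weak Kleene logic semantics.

In Ł3: ψ → φ = U → ⊤ = ⊤  [min(1, 1−½+1)]
(ψ → φ) ∨ ψ = ⊤ ∨ U = ⊤
φ ∧ ψ = ⊤ ∧ U = U
((ψ → φ) ∨ ψ) ∨ (φ ∧ ψ) = ⊤ ∨ U = ⊤
In Weak Kleene logic: ψ → φ = U → ⊤ = U
(ψ → φ) ∨ ψ = U ∨ U = U
φ ∧ ψ = ⊤ ∧ U = U
((ψ → φ) ∨ ψ) ∨ (φ ∧ ψ) = U ∨ U = U
They differ because Ł3 and Weak Kleene logic treat U differently under the binary connectives.

⊤; U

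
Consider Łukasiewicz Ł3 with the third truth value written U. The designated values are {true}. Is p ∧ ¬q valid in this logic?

No

Countermodel: p=true, q=true gives false, which is not designated.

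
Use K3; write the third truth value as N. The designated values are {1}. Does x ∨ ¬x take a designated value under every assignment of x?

Countermodel: x=N gives N, which is not designated.

No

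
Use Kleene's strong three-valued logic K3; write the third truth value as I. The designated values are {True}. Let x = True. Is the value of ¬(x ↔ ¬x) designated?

¬x = ¬True = False
x ↔ ¬x = True ↔ False = False
¬(x ↔ ¬x) = ¬False = True
True ∈ {True}.

Yes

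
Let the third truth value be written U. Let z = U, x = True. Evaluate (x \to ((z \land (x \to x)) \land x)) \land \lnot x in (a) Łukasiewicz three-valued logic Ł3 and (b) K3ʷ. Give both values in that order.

False; U

In Łukasiewicz three-valued logic Ł3: x \to x = True \to True = True
z \land (x \to x) = U \land True = U
(z \land (x \to x)) \land x = U \land True = U
x \to ((z \land (x \to x)) \land x) = True \to U = U
\lnot x = \lnot True = False
(x \to ((z \land (x \to x)) \land x)) \land \lnot x = U \land False = False
In K3ʷ: x \to x = True \to True = True
z \land (x \to x) = U \land True = U
(z \land (x \to x)) \land x = U \land True = U
x \to ((z \land (x \to x)) \land x) = True \to U = U  [any arg is the third value ⇒ result is the third value]
\lnot x = \lnot True = False
(x \to ((z \land (x \to x)) \land x)) \land \lnot x = U \land False = U
They differ because Łukasiewicz three-valued logic Ł3 and K3ʷ treat U differently under the binary connectives.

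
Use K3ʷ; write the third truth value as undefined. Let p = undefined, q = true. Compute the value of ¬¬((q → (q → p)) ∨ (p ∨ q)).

q → p = true → undefined = undefined
q → (q → p) = true → undefined = undefined
p ∨ q = undefined ∨ true = undefined
(q → (q → p)) ∨ (p ∨ q) = undefined ∨ undefined = undefined
¬((q → (q → p)) ∨ (p ∨ q)) = ¬undefined = undefined
¬¬((q → (q → p)) ∨ (p ∨ q)) = ¬undefined = undefined

undefined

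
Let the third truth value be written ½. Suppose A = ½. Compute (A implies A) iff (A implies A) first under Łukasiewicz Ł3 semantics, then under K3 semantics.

In Łukasiewicz Ł3: A implies A = ½ implies ½ = 1
A implies A = ½ implies ½ = 1
(A implies A) iff (A implies A) = 1 iff 1 = 1
In K3: A implies A = ½ implies ½ = ½  [not ½ or ½]
A implies A = ½ implies ½ = ½
(A implies A) iff (A implies A) = ½ iff ½ = ½
They differ because Łukasiewicz Ł3 and K3 treat ½ differently under implication.

1; ½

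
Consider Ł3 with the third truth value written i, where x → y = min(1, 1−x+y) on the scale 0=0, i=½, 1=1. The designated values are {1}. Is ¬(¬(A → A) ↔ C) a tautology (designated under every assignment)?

No

Countermodel: A=1, C=i gives i, which is not designated.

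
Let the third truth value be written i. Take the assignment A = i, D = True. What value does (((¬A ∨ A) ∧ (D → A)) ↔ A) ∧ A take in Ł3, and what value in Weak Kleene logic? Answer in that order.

i; i

In Ł3: ¬A = ¬i = i
¬A ∨ A = i ∨ i = i
D → A = True → i = i  [min(1, 1−1+½)]
(¬A ∨ A) ∧ (D → A) = i ∧ i = i
((¬A ∨ A) ∧ (D → A)) ↔ A = i ↔ i = True
(((¬A ∨ A) ∧ (D → A)) ↔ A) ∧ A = True ∧ i = i
In Weak Kleene logic: ¬A = ¬i = i
¬A ∨ A = i ∨ i = i
D → A = True → i = i
(¬A ∨ A) ∧ (D → A) = i ∧ i = i
((¬A ∨ A) ∧ (D → A)) ↔ A = i ↔ i = i
(((¬A ∨ A) ∧ (D → A)) ↔ A) ∧ A = i ∧ i = i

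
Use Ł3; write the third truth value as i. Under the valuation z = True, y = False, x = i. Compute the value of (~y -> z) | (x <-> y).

~y = ~False = True
~y -> z = True -> True = True
x <-> y = i <-> False = i
(~y -> z) | (x <-> y) = True | i = True

True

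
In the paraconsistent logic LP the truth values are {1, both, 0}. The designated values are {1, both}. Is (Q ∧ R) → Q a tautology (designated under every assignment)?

Every assignment of Q, R over {1, both, 0} gives a value in {1, both}.
In particular, with Q=both, R=both: (Q ∧ R) → Q = both.

Yes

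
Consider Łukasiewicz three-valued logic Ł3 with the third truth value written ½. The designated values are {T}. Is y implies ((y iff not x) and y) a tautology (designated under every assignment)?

No

Countermodel: y=T, x=T gives F, which is not designated.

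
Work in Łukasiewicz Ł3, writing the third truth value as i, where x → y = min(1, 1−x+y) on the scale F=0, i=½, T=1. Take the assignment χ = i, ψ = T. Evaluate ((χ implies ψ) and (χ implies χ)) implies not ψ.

F

χ implies ψ = i implies T = T  [min(1, 1−½+1)]
χ implies χ = i implies i = T
(χ implies ψ) and (χ implies χ) = T and T = T
not ψ = not T = F
((χ implies ψ) and (χ implies χ)) implies not ψ = T implies F = F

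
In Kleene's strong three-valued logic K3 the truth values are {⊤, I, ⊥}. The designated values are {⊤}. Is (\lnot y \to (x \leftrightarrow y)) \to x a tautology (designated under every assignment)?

Countermodel: y=⊤, x=I gives I, which is not designated.

No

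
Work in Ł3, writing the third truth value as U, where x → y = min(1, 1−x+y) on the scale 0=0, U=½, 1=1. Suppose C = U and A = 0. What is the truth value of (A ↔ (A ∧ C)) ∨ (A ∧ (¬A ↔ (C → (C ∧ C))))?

1

A ∧ C = 0 ∧ U = 0
A ↔ (A ∧ C) = 0 ↔ 0 = 1
¬A = ¬0 = 1
C ∧ C = U ∧ U = U
C → (C ∧ C) = U → U = 1  [min(1, 1−½+½)]
¬A ↔ (C → (C ∧ C)) = 1 ↔ 1 = 1
A ∧ (¬A ↔ (C → (C ∧ C))) = 0 ∧ 1 = 0
(A ↔ (A ∧ C)) ∨ (A ∧ (¬A ↔ (C → (C ∧ C)))) = 1 ∨ 0 = 1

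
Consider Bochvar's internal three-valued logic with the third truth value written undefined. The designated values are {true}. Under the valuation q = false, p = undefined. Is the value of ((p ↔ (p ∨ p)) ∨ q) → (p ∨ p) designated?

No

p ∨ p = undefined ∨ undefined = undefined
p ↔ (p ∨ p) = undefined ↔ undefined = undefined
(p ↔ (p ∨ p)) ∨ q = undefined ∨ false = undefined
p ∨ p = undefined ∨ undefined = undefined
((p ↔ (p ∨ p)) ∨ q) → (p ∨ p) = undefined → undefined = undefined
undefined ∉ {true}.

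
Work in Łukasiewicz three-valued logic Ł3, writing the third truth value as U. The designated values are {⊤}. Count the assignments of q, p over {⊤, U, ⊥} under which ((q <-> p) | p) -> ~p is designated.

5

Of the 9 assignments, 5 give a value in {⊤}.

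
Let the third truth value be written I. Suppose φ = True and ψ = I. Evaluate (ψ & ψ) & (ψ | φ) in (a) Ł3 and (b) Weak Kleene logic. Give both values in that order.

I; I

In Ł3: ψ & ψ = I & I = I
ψ | φ = I | True = True
(ψ & ψ) & (ψ | φ) = I & True = I
In Weak Kleene logic: ψ & ψ = I & I = I
ψ | φ = I | True = I
(ψ & ψ) & (ψ | φ) = I & I = I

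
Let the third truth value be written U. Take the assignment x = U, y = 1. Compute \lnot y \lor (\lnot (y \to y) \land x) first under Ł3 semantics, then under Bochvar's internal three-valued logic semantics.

In Ł3: \lnot y = \lnot 1 = 0
y \to y = 1 \to 1 = 1
\lnot (y \to y) = \lnot 1 = 0
\lnot (y \to y) \land x = 0 \land U = 0
\lnot y \lor (\lnot (y \to y) \land x) = 0 \lor 0 = 0
In Bochvar's internal three-valued logic: \lnot y = \lnot 1 = 0
y \to y = 1 \to 1 = 1
\lnot (y \to y) = \lnot 1 = 0
\lnot (y \to y) \land x = 0 \land U = U
\lnot y \lor (\lnot (y \to y) \land x) = 0 \lor U = U
They differ because Ł3 and Bochvar's internal three-valued logic treat U differently under the binary connectives.

0; U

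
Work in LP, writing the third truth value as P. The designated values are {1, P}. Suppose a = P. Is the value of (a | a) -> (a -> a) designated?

Yes

a | a = P | P = P
a -> a = P -> P = P  [~P | P]
(a | a) -> (a -> a) = P -> P = P
P ∈ {1, P}.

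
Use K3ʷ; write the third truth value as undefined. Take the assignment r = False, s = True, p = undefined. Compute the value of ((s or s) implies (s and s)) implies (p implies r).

undefined

s or s = True or True = True
s and s = True and True = True
(s or s) implies (s and s) = True implies True = True
p implies r = undefined implies False = undefined  [any arg is the third value ⇒ result is the third value]
((s or s) implies (s and s)) implies (p implies r) = True implies undefined = undefined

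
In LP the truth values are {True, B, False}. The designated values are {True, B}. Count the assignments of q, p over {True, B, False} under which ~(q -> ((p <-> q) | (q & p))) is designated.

Of the 9 assignments, 5 give a value in {True, B}.

5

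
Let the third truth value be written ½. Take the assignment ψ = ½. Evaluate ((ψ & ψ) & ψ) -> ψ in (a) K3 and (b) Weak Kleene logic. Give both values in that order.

In K3: ψ & ψ = ½ & ½ = ½
(ψ & ψ) & ψ = ½ & ½ = ½
((ψ & ψ) & ψ) -> ψ = ½ -> ½ = ½  [~½ | ½]
In Weak Kleene logic: ψ & ψ = ½ & ½ = ½
(ψ & ψ) & ψ = ½ & ½ = ½
((ψ & ψ) & ψ) -> ψ = ½ -> ½ = ½

½; ½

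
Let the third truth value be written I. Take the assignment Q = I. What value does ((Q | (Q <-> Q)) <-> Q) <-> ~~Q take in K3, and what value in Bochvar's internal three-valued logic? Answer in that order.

I; I

In K3: Q <-> Q = I <-> I = I
Q | (Q <-> Q) = I | I = I
(Q | (Q <-> Q)) <-> Q = I <-> I = I
~Q = ~I = I
~~Q = ~I = I
((Q | (Q <-> Q)) <-> Q) <-> ~~Q = I <-> I = I
In Bochvar's internal three-valued logic: Q <-> Q = I <-> I = I
Q | (Q <-> Q) = I | I = I
(Q | (Q <-> Q)) <-> Q = I <-> I = I
~Q = ~I = I
~~Q = ~I = I
((Q | (Q <-> Q)) <-> Q) <-> ~~Q = I <-> I = I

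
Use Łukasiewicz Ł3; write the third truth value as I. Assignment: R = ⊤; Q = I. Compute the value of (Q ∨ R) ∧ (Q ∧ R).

Q ∨ R = I ∨ ⊤ = ⊤
Q ∧ R = I ∧ ⊤ = I
(Q ∨ R) ∧ (Q ∧ R) = ⊤ ∧ I = I

I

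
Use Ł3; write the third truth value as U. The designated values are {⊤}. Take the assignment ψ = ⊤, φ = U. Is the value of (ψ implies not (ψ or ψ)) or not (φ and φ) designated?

ψ or ψ = ⊤ or ⊤ = ⊤
not (ψ or ψ) = not ⊤ = ⊥
ψ implies not (ψ or ψ) = ⊤ implies ⊥ = ⊥
φ and φ = U and U = U
not (φ and φ) = not U = U
(ψ implies not (ψ or ψ)) or not (φ and φ) = ⊥ or U = U
U ∉ {⊤}.

No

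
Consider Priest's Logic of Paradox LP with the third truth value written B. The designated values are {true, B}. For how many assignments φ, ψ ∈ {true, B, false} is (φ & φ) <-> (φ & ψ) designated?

Of the 9 assignments, 8 give a value in {true, B}.

8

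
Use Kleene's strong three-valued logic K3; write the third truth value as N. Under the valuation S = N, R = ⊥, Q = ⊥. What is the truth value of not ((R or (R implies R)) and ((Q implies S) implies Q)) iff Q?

⊥

R implies R = ⊥ implies ⊥ = ⊤
R or (R implies R) = ⊥ or ⊤ = ⊤
Q implies S = ⊥ implies N = ⊤  [not ⊥ or N]
(Q implies S) implies Q = ⊤ implies ⊥ = ⊥
(R or (R implies R)) and ((Q implies S) implies Q) = ⊤ and ⊥ = ⊥
not ((R or (R implies R)) and ((Q implies S) implies Q)) = not ⊥ = ⊤
not ((R or (R implies R)) and ((Q implies S) implies Q)) iff Q = ⊤ iff ⊥ = ⊥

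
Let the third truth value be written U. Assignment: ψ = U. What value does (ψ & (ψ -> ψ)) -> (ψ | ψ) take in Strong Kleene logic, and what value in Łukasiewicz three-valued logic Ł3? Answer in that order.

U; true

In Strong Kleene logic: ψ -> ψ = U -> U = U  [~U | U]
ψ & (ψ -> ψ) = U & U = U
ψ | ψ = U | U = U
(ψ & (ψ -> ψ)) -> (ψ | ψ) = U -> U = U
In Łukasiewicz three-valued logic Ł3: ψ -> ψ = U -> U = true
ψ & (ψ -> ψ) = U & true = U
ψ | ψ = U | U = U
(ψ & (ψ -> ψ)) -> (ψ | ψ) = U -> U = true
They differ because Strong Kleene logic and Łukasiewicz three-valued logic Ł3 treat U differently under implication.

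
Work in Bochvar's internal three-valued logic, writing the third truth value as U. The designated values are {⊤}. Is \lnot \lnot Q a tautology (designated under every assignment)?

No

Countermodel: Q=U gives U, which is not designated.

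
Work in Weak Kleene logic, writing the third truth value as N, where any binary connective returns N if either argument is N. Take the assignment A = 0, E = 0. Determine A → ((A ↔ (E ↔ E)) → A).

E ↔ E = 0 ↔ 0 = 1
A ↔ (E ↔ E) = 0 ↔ 1 = 0
(A ↔ (E ↔ E)) → A = 0 → 0 = 1
A → ((A ↔ (E ↔ E)) → A) = 0 → 1 = 1

1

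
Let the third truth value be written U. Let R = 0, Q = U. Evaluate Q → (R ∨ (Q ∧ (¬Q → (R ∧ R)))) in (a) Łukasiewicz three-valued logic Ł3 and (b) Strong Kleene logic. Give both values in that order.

1; U

In Łukasiewicz three-valued logic Ł3: ¬Q = ¬U = U
R ∧ R = 0 ∧ 0 = 0
¬Q → (R ∧ R) = U → 0 = U
Q ∧ (¬Q → (R ∧ R)) = U ∧ U = U
R ∨ (Q ∧ (¬Q → (R ∧ R))) = 0 ∨ U = U
Q → (R ∨ (Q ∧ (¬Q → (R ∧ R)))) = U → U = 1
In Strong Kleene logic: ¬Q = ¬U = U
R ∧ R = 0 ∧ 0 = 0
¬Q → (R ∧ R) = U → 0 = U  [¬U ∨ 0]
Q ∧ (¬Q → (R ∧ R)) = U ∧ U = U
R ∨ (Q ∧ (¬Q → (R ∧ R))) = 0 ∨ U = U
Q → (R ∨ (Q ∧ (¬Q → (R ∧ R)))) = U → U = U
They differ because Łukasiewicz three-valued logic Ł3 and Strong Kleene logic treat U differently under implication.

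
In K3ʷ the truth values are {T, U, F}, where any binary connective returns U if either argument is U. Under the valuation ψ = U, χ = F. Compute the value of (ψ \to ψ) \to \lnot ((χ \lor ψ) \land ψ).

U

ψ \to ψ = U \to U = U
χ \lor ψ = F \lor U = U
(χ \lor ψ) \land ψ = U \land U = U
\lnot ((χ \lor ψ) \land ψ) = \lnot U = U
(ψ \to ψ) \to \lnot ((χ \lor ψ) \land ψ) = U \to U = U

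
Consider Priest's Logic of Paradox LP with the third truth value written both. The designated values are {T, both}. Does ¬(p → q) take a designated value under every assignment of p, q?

Countermodel: p=T, q=T gives F, which is not designated.

No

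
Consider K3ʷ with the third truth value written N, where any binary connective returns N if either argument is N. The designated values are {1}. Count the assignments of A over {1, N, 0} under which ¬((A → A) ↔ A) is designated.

A=1: 0 ·
A=N: N ·
A=0: 1 ✓

1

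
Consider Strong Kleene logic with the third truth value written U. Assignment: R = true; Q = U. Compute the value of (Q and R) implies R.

true

Q and R = U and true = U
(Q and R) implies R = U implies true = true  [not U or true]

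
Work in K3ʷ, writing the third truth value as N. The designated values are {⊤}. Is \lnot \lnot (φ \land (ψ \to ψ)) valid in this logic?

Countermodel: φ=⊤, ψ=N gives N, which is not designated.

No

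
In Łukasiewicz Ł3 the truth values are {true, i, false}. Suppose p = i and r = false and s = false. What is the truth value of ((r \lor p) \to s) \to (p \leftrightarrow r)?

r \lor p = false \lor i = i
(r \lor p) \to s = i \to false = i  [min(1, 1−½+0)]
p \leftrightarrow r = i \leftrightarrow false = i
((r \lor p) \to s) \to (p \leftrightarrow r) = i \to i = true

true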